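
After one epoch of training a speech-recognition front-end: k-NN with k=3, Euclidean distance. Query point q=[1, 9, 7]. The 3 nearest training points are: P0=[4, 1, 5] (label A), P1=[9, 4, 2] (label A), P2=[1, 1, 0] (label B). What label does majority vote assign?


d(q,P0) = 8.775  (label A)
d(q,P1) = 10.6771  (label A)
d(q,P2) = 10.6301  (label B)
Votes: A=2, B=1
Majority → A

A


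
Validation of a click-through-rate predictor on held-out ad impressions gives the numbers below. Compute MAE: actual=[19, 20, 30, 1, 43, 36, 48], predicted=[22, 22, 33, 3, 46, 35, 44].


Absolute errors: |19-22|=3, |20-22|=2, |30-33|=3, |1-3|=2, |43-46|=3, |36-35|=1, |48-44|=4
Sum = 18
MAE = 18/7 = 18/7

18/7


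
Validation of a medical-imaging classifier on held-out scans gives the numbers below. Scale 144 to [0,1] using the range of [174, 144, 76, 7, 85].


min=7, max=174
(144-7)/(174-7) = 137/167 = 0.8204

0.8204


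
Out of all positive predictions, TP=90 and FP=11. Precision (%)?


Precision = TP/(TP+FP)
= 90/(90+11)
= 90/101 = 89.11%

89.11%


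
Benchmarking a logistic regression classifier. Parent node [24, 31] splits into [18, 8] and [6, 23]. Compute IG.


Parent = [24, 31], H_parent = 0.9883
H_left = 0.8905 (n=26), H_right = 0.7355 (n=29)
H_children = (26/55)·0.8905 + (29/55)·0.7355 = 0.8088
IG = 0.9883 - 0.8088 = 0.1795

0.1795


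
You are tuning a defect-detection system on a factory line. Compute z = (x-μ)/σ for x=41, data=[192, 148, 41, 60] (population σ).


μ = 110.25, σ = 62.1063
z = (41 - 110.25)/62.1063 = -1.115

-1.115


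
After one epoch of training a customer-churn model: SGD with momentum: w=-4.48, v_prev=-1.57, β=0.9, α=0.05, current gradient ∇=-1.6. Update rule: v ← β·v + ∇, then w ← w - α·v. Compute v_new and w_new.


v_new = 0.9·-1.57 - 1.6 = -1.413 - 1.6 = -3.013
w_new = -4.48 - 0.05·-3.013 = -4.48 + 0.15065 = -4.32935

v_new=-3.013, w_new=-4.32935


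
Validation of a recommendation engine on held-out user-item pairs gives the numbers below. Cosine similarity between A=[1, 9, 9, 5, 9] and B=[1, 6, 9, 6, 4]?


A·B = 1·1 + 9·6 + 9·9 + 5·6 + 9·4 = 202
‖A‖ = √269 = 16.4012, ‖B‖ = √170 = 13.0384
cos = 202/(√269·√170) = 202/√45730 = 0.9446

0.9446


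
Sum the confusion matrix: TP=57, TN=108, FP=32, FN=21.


Total = TP + TN + FP + FN
= 57 + 108 + 32 + 21
= 218
(Predicted positive: 89, predicted negative: 129)

218


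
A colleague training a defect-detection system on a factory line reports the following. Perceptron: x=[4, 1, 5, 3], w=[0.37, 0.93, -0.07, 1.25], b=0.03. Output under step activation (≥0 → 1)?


z = (4)·(0.37) + (1)·(0.93) + (5)·(-0.07) + (3)·(1.25) + 0.03
  = 5.84
step(z) = 1 (z≥0)

1


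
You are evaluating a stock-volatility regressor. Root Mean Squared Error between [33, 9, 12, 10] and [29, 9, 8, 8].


MSE = 36/4 = 9
RMSE = √(36/4) = 3.0

3.0


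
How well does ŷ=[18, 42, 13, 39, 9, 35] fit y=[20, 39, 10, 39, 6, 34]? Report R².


ȳ = 24.6667
SS_res = Σ(y-ŷ)² = 32
SS_tot = Σ(y-ȳ)² = 1083.33
R² = 1 - SS_res/SS_tot = 1 - 0.0295 = 0.9705

0.9705


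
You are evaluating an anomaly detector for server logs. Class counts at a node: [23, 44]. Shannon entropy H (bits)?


Probabilities: [23/67, 44/67] ≈ [0.3433, 0.6567]
H = -((23/67)·log₂(23/67) + (44/67)·log₂(44/67))
  = 0.9279 bits

0.9279 bits


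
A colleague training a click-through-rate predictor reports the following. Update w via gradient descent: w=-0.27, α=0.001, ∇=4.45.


w_new = w - α·∇
= -0.27 - 0.001·4.45
= -0.27 - 0.00445
= -0.27445

-0.27445


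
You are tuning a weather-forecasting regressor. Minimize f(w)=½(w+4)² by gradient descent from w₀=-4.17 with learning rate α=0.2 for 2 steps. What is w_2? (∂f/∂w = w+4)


step 1: grad = -4.17+4 = -0.17; w = -4.17 - 0.2·(-0.17) = -4.136
step 2: grad = -4.136+4 = -0.136; w = -4.136 - 0.2·(-0.136) = -4.1088

-4.1088


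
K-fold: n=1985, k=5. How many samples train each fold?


Fold size = 1985/5 = 397
Training per fold = 1985 - 397 = 1588

1588


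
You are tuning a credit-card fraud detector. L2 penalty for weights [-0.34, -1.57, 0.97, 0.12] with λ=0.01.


‖w‖₂² = (-0.34)² + (-1.57)² + (0.97)² + (0.12)²
     = 0.1156 + 2.4649 + 0.9409 + 0.0144
     = 3.5358
λ·‖w‖₂² = 0.01·3.5358 = 0.035358

0.035358


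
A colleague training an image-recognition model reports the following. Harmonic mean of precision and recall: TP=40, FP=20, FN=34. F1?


Precision = 40/60 = 0.6667
Recall = 40/74 = 0.5405
F1 = 2·P·R/(P+R) = 2·TP/(2·TP+FP+FN) = 80/(80+20+34) = 80/134 = 0.597

0.597


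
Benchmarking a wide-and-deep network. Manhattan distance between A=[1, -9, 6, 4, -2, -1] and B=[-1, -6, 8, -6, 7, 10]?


d = |1+ 1| + |-9+ 6| + |6-8| + |4+ 6| + |-2-7| + |-1-10|
  = 2 + 3 + 2 + 10 + 9 + 11
  = 37

37


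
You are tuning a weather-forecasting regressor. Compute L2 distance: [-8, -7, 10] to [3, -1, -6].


d = √((-8-3)² + (-7+ 1)² + (10+ 6)²)
  = √(121 + 36 + 256)
  = √413 = 20.3224

20.3224


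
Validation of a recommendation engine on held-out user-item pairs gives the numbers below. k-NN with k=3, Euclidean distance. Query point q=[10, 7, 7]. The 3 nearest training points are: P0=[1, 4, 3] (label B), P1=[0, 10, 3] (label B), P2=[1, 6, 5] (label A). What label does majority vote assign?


d(q,P0) = 10.2956  (label B)
d(q,P1) = 11.1803  (label B)
d(q,P2) = 9.2736  (label A)
Votes: A=1, B=2
Majority → B

B


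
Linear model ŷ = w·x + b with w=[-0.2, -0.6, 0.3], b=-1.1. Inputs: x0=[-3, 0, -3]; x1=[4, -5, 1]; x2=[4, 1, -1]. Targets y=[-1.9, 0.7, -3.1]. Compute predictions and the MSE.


ŷ0 = (-0.2)·(-3) + (-0.6)·(0) + (0.3)·(-3) - 1.1 = -1.4
ŷ1 = (-0.2)·(4) + (-0.6)·(-5) + (0.3)·(1) - 1.1 = 1.4
ŷ2 = (-0.2)·(4) + (-0.6)·(1) + (0.3)·(-1) - 1.1 = -2.8
errors² = [0.25, 0.49, 0.09]
MSE = 0.8300/3 = 0.2767

0.2767


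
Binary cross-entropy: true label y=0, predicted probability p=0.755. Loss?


BCE = -[y·ln(p) + (1-y)·ln(1-p)]
= -0 - 1·ln(1-0.755)
= -ln(0.245) = 1.4065

1.4065


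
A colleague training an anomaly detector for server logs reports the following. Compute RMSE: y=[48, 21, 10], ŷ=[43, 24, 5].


MSE = 59/3 = 19.6667
RMSE = √(59/3) = 4.4347

4.4347


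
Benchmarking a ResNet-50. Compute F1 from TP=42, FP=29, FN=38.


Precision = 42/71 = 0.5915
Recall = 42/80 = 0.525
F1 = 2·P·R/(P+R) = 2·TP/(2·TP+FP+FN) = 84/(84+29+38) = 84/151 = 0.5563

0.5563


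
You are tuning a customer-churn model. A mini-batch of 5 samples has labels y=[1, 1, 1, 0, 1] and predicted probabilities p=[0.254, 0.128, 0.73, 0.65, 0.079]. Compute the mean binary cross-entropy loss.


L[0] = -ln(0.254) = 1.3704
L[1] = -ln(0.128) = 2.0557
L[2] = -ln(0.73) = 0.3147
L[3] = -ln(1-0.65) = -ln(0.35) = 1.0498
L[4] = -ln(0.079) = 2.5383
mean = (1.3704 + 2.0557 + 0.3147 + 1.0498 + 2.5383)/5 = 1.4658

1.4658


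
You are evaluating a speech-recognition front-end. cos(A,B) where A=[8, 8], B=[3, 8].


A·B = 8·3 + 8·8 = 88
‖A‖ = √128 = 11.3137, ‖B‖ = √73 = 8.544
cos = 88/(√128·√73) = 88/√9344 = 0.9104

0.9104


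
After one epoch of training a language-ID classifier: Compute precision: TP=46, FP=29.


Precision = TP/(TP+FP)
= 46/(46+29)
= 46/75 = 61.33%

61.33%


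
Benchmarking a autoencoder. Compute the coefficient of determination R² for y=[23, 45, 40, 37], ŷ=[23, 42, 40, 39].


ȳ = 36.25
SS_res = Σ(y-ŷ)² = 13
SS_tot = Σ(y-ȳ)² = 266.75
R² = 1 - SS_res/SS_tot = 1 - 0.0487 = 0.9513

0.9513


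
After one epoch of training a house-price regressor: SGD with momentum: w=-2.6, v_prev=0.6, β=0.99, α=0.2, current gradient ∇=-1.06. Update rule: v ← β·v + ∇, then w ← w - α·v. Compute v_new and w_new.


v_new = 0.99·0.6 - 1.06 = 0.594 - 1.06 = -0.466
w_new = -2.6 - 0.2·-0.466 = -2.6 + 0.0932 = -2.5068

v_new=-0.466, w_new=-2.5068


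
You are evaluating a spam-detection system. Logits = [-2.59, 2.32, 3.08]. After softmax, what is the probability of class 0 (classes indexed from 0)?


Exponentials: e^-2.59=0.075, e^2.32=10.1757, e^3.08=21.7584
Sum = 32.0091
Softmax = [0.0023, 0.3179, 0.6798]
p[0] = 0.075/32.0091 = 0.0023

0.0023


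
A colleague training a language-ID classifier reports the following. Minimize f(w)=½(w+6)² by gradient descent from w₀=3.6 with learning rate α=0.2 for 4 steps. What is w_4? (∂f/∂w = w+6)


step 1: grad = 3.6+6 = 9.6; w = 3.6 - 0.2·(9.6) = 1.68
step 2: grad = 1.68+6 = 7.68; w = 1.68 - 0.2·(7.68) = 0.144
step 3: grad = 0.144+6 = 6.144; w = 0.144 - 0.2·(6.144) = -1.0848
step 4: grad = -1.0848+6 = 4.9152; w = -1.0848 - 0.2·(4.9152) = -2.06784

-2.06784


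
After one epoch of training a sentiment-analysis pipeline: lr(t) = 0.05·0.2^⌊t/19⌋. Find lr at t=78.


n_drops = ⌊78/19⌋ = 4
lr = 0.05·0.2^4 = 0.05·0.0016 = 0.00008

0.00008


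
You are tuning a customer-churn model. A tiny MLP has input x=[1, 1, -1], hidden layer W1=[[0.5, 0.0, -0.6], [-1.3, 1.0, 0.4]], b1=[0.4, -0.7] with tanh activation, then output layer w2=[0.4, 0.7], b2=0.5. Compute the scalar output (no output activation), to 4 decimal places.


z1[0] = (0.5)·(1) + (0.0)·(1) + (-0.6)·(-1) + 0.4 = 1.5
z1[1] = (-1.3)·(1) + (1.0)·(1) + (0.4)·(-1) - 0.7 = -1.4
h = tanh(z1) = [0.9051, -0.8854]
output = (0.4)·(0.9051) + (0.7)·(-0.8854) + 0.5 = 0.2423

0.2423


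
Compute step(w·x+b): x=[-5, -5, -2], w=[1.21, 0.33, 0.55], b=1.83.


z = (-5)·(1.21) + (-5)·(0.33) + (-2)·(0.55) + 1.83
  = -6.97
step(z) = 0 (z<0)

0


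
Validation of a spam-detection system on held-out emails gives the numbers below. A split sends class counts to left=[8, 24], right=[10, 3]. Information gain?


Parent = [18, 27], H_parent = 0.971
H_left = 0.8113 (n=32), H_right = 0.7793 (n=13)
H_children = (32/45)·0.8113 + (13/45)·0.7793 = 0.8021
IG = 0.971 - 0.8021 = 0.1689

0.1689


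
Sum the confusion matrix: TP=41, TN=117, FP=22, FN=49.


Total = TP + TN + FP + FN
= 41 + 117 + 22 + 49
= 229
(Predicted positive: 63, predicted negative: 166)

229


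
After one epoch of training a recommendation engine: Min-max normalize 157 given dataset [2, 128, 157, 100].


min=2, max=157
(157-2)/(157-2) = 155/155 = 1.0

1.0


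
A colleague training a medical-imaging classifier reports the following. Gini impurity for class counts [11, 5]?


Probabilities: [11/16, 5/16] ≈ [0.6875, 0.3125]
Σpᵢ² = (121 + 25)/16² = 146/256
Gini = 1 - Σpᵢ² = 1 - 146/256 = 0.4297

0.4297


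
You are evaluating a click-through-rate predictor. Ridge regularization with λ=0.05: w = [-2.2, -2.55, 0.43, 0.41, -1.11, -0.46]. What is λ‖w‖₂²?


‖w‖₂² = (-2.2)² + (-2.55)² + (0.43)² + (0.41)² + (-1.11)² + (-0.46)²
     = 4.84 + 6.5025 + 0.1849 + 0.1681 + 1.2321 + 0.2116
     = 13.1392
λ·‖w‖₂² = 0.05·13.1392 = 0.65696

0.65696


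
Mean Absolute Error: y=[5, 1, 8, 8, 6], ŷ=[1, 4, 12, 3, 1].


Absolute errors: |5-1|=4, |1-4|=3, |8-12|=4, |8-3|=5, |6-1|=5
Sum = 21
MAE = 21/5 = 21/5

21/5


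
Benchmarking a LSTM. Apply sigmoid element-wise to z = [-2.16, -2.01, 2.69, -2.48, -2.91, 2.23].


σ(-2.16) = 1/(1+e^2.16) = 0.1034
σ(-2.01) = 1/(1+e^2.01) = 0.1182
σ(2.69) = 1/(1+e^-2.69) = 0.9364
σ(-2.48) = 1/(1+e^2.48) = 0.0773
σ(-2.91) = 1/(1+e^2.91) = 0.0517
σ(2.23) = 1/(1+e^-2.23) = 0.9029
result = [0.1034, 0.1182, 0.9364, 0.0773, 0.0517, 0.9029]

[0.1034, 0.1182, 0.9364, 0.0773, 0.0517, 0.9029]


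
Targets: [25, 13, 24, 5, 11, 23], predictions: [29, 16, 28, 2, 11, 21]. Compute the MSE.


Squared errors: (25-29)²=16, (13-16)²=9, (24-28)²=16, (5-2)²=9, (11-11)²=0, (23-21)²=4
Sum = 54
MSE = 54/6 = 9

9


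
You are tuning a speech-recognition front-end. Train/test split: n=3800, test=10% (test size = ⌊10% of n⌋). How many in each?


Test = ⌊3800·10/100⌋ = 380
Train = 3800 - 380 = 3420

Train: 3420, Test: 380


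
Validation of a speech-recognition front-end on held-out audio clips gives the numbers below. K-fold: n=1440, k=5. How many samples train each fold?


Fold size = 1440/5 = 288
Training per fold = 1440 - 288 = 1152

1152


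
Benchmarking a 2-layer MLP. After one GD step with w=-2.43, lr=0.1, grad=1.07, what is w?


w_new = w - α·∇
= -2.43 - 0.1·1.07
= -2.43 - 0.107
= -2.537

-2.537


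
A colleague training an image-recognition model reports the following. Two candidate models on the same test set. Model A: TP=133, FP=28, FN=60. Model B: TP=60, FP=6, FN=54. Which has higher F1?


Model A: P=133/161=0.8261, R=133/193=0.6891, F1=2PR/(P+R)=2TP/(2TP+FP+FN)=266/354=0.7514
Model B: P=60/66=0.9091, R=60/114=0.5263, F1=2PR/(P+R)=2TP/(2TP+FP+FN)=120/180=0.6667
0.7514 > 0.6667 → Model A

Model A


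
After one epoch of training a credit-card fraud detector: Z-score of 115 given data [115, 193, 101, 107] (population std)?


μ = 129, σ = 37.2827
z = (115 - 129)/37.2827 = -0.3755

-0.3755


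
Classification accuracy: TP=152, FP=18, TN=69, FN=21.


Accuracy = (TP+TN)/(TP+TN+FP+FN)
= (152+69)/(260)
= 221/260 = 85.0%

85.0%


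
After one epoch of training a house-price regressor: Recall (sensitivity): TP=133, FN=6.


Recall = TP/(TP+FN)
= 133/(133+6)
= 133/139 = 95.68%

95.68%


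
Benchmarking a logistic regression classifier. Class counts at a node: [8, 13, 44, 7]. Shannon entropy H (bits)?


Probabilities: [8/72, 13/72, 44/72, 7/72] ≈ [0.1111, 0.1806, 0.6111, 0.0972]
H = -((8/72)·log₂(8/72) + (13/72)·log₂(13/72) + (44/72)·log₂(44/72) + (7/72)·log₂(7/72))
  = 1.5592 bits

1.5592 bits


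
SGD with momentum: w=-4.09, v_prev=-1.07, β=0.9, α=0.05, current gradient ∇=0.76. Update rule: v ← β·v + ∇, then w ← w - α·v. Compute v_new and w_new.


v_new = 0.9·-1.07 + 0.76 = -0.963 + 0.76 = -0.203
w_new = -4.09 - 0.05·-0.203 = -4.09 + 0.01015 = -4.07985

v_new=-0.203, w_new=-4.07985


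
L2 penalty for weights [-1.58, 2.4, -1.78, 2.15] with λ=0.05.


‖w‖₂² = (-1.58)² + (2.4)² + (-1.78)² + (2.15)²
     = 2.4964 + 5.76 + 3.1684 + 4.6225
     = 16.0473
λ·‖w‖₂² = 0.05·16.0473 = 0.802365

0.802365


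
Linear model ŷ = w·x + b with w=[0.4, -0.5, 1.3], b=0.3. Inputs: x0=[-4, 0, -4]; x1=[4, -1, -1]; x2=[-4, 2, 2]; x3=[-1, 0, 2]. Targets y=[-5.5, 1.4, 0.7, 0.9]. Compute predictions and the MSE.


ŷ0 = (0.4)·(-4) + (-0.5)·(0) + (1.3)·(-4) + 0.3 = -6.5
ŷ1 = (0.4)·(4) + (-0.5)·(-1) + (1.3)·(-1) + 0.3 = 1.1
ŷ2 = (0.4)·(-4) + (-0.5)·(2) + (1.3)·(2) + 0.3 = 0.3
ŷ3 = (0.4)·(-1) + (-0.5)·(0) + (1.3)·(2) + 0.3 = 2.5
errors² = [1.0, 0.09, 0.16, 2.56]
MSE = 3.8100/4 = 0.9525

0.9525


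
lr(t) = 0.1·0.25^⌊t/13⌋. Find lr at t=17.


n_drops = ⌊17/13⌋ = 1
lr = 0.1·0.25^1 = 0.1·0.25 = 0.025

0.025


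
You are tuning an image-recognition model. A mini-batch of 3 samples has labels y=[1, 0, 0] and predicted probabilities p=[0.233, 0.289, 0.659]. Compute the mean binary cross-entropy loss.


L[0] = -ln(0.233) = 1.4567
L[1] = -ln(1-0.289) = -ln(0.711) = 0.3411
L[2] = -ln(1-0.659) = -ln(0.341) = 1.0759
mean = (1.4567 + 0.3411 + 1.0759)/3 = 0.9579

0.9579


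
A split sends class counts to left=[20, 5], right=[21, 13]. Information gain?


Parent = [41, 18], H_parent = 0.8874
H_left = 0.7219 (n=25), H_right = 0.9597 (n=34)
H_children = (25/59)·0.7219 + (34/59)·0.9597 = 0.8589
IG = 0.8874 - 0.8589 = 0.0285

0.0285


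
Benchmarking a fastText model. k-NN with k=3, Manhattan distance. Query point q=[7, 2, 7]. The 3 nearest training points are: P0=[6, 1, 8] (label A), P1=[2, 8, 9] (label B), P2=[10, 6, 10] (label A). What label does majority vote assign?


d(q,P0) = 3  (label A)
d(q,P1) = 13  (label B)
d(q,P2) = 10  (label A)
Votes: A=2, B=1
Majority → A

A


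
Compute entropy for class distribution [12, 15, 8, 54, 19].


Probabilities: [12/108, 15/108, 8/108, 54/108, 19/108] ≈ [0.1111, 0.1389, 0.0741, 0.5, 0.1759]
H = -((12/108)·log₂(12/108) + (15/108)·log₂(15/108) + (8/108)·log₂(8/108) + (54/108)·log₂(54/108) + (19/108)·log₂(19/108))
  = 1.9669 bits

1.9669 bits


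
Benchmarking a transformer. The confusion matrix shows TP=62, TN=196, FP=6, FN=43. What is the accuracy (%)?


Accuracy = (TP+TN)/(TP+TN+FP+FN)
= (62+196)/(307)
= 258/307 = 84.04%

84.04%


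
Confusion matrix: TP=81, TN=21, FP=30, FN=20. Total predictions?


Total = TP + TN + FP + FN
= 81 + 21 + 30 + 20
= 152
(Predicted positive: 111, predicted negative: 41)

152


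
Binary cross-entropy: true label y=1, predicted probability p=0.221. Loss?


BCE = -[y·ln(p) + (1-y)·ln(1-p)]
= -1·ln(0.221) - 0
= -ln(0.221) = 1.5096

1.5096


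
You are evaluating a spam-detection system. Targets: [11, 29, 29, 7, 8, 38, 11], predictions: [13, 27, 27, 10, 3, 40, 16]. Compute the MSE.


Squared errors: (11-13)²=4, (29-27)²=4, (29-27)²=4, (7-10)²=9, (8-3)²=25, (38-40)²=4, (11-16)²=25
Sum = 75
MSE = 75/7 = 75/7

75/7


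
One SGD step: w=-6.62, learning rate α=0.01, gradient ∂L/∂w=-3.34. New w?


w_new = w - α·∇
= -6.62 - 0.01·-3.34
= -6.62 + 0.0334
= -6.5866

-6.5866


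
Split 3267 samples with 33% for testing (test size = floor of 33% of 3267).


Test = ⌊3267·33/100⌋ = 1078
Train = 3267 - 1078 = 2189

Train: 2189, Test: 1078


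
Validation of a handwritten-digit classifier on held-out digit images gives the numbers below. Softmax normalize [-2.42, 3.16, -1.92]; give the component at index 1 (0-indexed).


Exponentials: e^-2.42=0.0889, e^3.16=23.5706, e^-1.92=0.1466
Sum = 23.8061
Softmax = [0.0037, 0.9901, 0.0062]
p[1] = 23.5706/23.8061 = 0.9901

0.9901


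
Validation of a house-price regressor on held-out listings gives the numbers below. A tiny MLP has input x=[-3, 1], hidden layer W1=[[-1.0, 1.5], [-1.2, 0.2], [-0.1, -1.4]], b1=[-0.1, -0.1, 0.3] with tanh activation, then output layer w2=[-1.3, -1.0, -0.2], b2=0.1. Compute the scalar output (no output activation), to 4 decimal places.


z1[0] = (-1.0)·(-3) + (1.5)·(1) - 0.1 = 4.4
z1[1] = (-1.2)·(-3) + (0.2)·(1) - 0.1 = 3.7
z1[2] = (-0.1)·(-3) + (-1.4)·(1) + 0.3 = -0.8
h = tanh(z1) = [0.9997, 0.9988, -0.664]
output = (-1.3)·(0.9997) + (-1.0)·(0.9988) + (-0.2)·(-0.664) + 0.1 = -2.0656

-2.0656


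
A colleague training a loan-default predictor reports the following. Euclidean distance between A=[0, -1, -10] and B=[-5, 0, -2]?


d = √((0+ 5)² + (-1-0)² + (-10+ 2)²)
  = √(25 + 1 + 64)
  = √90 = 9.4868

9.4868


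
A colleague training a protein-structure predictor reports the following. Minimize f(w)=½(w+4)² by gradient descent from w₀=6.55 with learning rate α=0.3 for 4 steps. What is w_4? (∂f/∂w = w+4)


step 1: grad = 6.55+4 = 10.55; w = 6.55 - 0.3·(10.55) = 3.385
step 2: grad = 3.385+4 = 7.385; w = 3.385 - 0.3·(7.385) = 1.1695
step 3: grad = 1.1695+4 = 5.1695; w = 1.1695 - 0.3·(5.1695) = -0.38135
step 4: grad = -0.38135+4 = 3.61865; w = -0.38135 - 0.3·(3.61865) = -1.466945

-1.466945


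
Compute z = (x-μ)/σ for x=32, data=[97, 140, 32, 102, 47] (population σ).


μ = 83.6, σ = 39.2459
z = (32 - 83.6)/39.2459 = -1.3148

-1.3148


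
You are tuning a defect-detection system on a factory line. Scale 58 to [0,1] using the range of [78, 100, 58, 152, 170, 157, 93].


min=58, max=170
(58-58)/(170-58) = 0/112 = 0.0

0.0


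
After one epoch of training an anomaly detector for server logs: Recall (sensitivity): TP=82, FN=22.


Recall = TP/(TP+FN)
= 82/(82+22)
= 82/104 = 78.85%

78.85%


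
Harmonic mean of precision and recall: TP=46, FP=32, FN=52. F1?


Precision = 46/78 = 0.5897
Recall = 46/98 = 0.4694
F1 = 2·P·R/(P+R) = 2·TP/(2·TP+FP+FN) = 92/(92+32+52) = 92/176 = 0.5227

0.5227


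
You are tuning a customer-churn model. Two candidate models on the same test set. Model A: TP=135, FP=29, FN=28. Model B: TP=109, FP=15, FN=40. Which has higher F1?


Model A: P=135/164=0.8232, R=135/163=0.8282, F1=2PR/(P+R)=2TP/(2TP+FP+FN)=270/327=0.8257
Model B: P=109/124=0.879, R=109/149=0.7315, F1=2PR/(P+R)=2TP/(2TP+FP+FN)=218/273=0.7985
0.8257 > 0.7985 → Model A

Model A


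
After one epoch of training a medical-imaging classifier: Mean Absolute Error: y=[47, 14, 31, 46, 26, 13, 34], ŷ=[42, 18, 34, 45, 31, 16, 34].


Absolute errors: |47-42|=5, |14-18|=4, |31-34|=3, |46-45|=1, |26-31|=5, |13-16|=3, |34-34|=0
Sum = 21
MAE = 21/7 = 3

3


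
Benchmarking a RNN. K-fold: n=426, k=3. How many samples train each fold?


Fold size = 426/3 = 142
Training per fold = 426 - 142 = 284

284


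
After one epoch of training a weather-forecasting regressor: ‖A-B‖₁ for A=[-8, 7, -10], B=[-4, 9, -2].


d = |-8+ 4| + |7-9| + |-10+ 2|
  = 4 + 2 + 8
  = 14

14


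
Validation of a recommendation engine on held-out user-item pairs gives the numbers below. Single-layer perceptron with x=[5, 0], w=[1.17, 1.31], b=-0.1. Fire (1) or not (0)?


z = (5)·(1.17) + (0)·(1.31) - 0.1
  = 5.75
step(z) = 1 (z≥0)

1


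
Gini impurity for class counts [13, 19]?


Probabilities: [13/32, 19/32] ≈ [0.4062, 0.5938]
Σpᵢ² = (169 + 361)/32² = 530/1024
Gini = 1 - Σpᵢ² = 1 - 530/1024 = 0.4824

0.4824


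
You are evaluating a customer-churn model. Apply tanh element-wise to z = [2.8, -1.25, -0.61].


tanh(2.8) = 0.9926
tanh(-1.25) = -0.8483
tanh(-0.61) = -0.5441
result = [0.9926, -0.8483, -0.5441]

[0.9926, -0.8483, -0.5441]


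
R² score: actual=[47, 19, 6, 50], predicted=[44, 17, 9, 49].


ȳ = 30.5
SS_res = Σ(y-ŷ)² = 23
SS_tot = Σ(y-ȳ)² = 1385
R² = 1 - SS_res/SS_tot = 1 - 0.0166 = 0.9834

0.9834


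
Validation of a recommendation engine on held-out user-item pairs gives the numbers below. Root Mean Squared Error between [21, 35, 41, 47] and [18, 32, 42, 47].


MSE = 19/4 = 4.75
RMSE = √(19/4) = 2.1794

2.1794


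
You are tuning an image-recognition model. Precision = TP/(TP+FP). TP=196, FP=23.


Precision = TP/(TP+FP)
= 196/(196+23)
= 196/219 = 89.5%

89.5%


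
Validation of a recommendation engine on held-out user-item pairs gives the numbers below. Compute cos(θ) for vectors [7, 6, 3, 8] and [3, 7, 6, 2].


A·B = 7·3 + 6·7 + 3·6 + 8·2 = 97
‖A‖ = √158 = 12.5698, ‖B‖ = √98 = 9.8995
cos = 97/(√158·√98) = 97/√15484 = 0.7795

0.7795


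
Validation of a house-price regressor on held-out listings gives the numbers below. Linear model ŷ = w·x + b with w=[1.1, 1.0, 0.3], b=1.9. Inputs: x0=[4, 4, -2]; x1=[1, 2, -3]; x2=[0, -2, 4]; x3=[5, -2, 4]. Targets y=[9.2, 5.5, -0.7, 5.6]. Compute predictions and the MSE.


ŷ0 = (1.1)·(4) + (1.0)·(4) + (0.3)·(-2) + 1.9 = 9.7
ŷ1 = (1.1)·(1) + (1.0)·(2) + (0.3)·(-3) + 1.9 = 4.1
ŷ2 = (1.1)·(0) + (1.0)·(-2) + (0.3)·(4) + 1.9 = 1.1
ŷ3 = (1.1)·(5) + (1.0)·(-2) + (0.3)·(4) + 1.9 = 6.6
errors² = [0.25, 1.96, 3.24, 1.0]
MSE = 6.4500/4 = 1.6125

1.6125


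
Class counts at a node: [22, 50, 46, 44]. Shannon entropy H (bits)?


Probabilities: [22/162, 50/162, 46/162, 44/162] ≈ [0.1358, 0.3086, 0.284, 0.2716]
H = -((22/162)·log₂(22/162) + (50/162)·log₂(50/162) + (46/162)·log₂(46/162) + (44/162)·log₂(44/162))
  = 1.9411 bits

1.9411 bits


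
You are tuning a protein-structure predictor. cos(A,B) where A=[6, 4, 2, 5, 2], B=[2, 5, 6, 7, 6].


A·B = 6·2 + 4·5 + 2·6 + 5·7 + 2·6 = 91
‖A‖ = √85 = 9.2195, ‖B‖ = √150 = 12.2474
cos = 91/(√85·√150) = 91/√12750 = 0.8059

0.8059


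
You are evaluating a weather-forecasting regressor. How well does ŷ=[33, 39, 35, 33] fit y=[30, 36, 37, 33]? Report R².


ȳ = 34
SS_res = Σ(y-ŷ)² = 22
SS_tot = Σ(y-ȳ)² = 30
R² = 1 - SS_res/SS_tot = 1 - 0.7333 = 0.2667

0.2667


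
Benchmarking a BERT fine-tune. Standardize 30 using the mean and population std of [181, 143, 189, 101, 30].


μ = 128.8, σ = 58.4548
z = (30 - 128.8)/58.4548 = -1.6902

-1.6902


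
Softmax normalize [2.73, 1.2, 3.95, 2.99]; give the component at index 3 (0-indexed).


Exponentials: e^2.73=15.3329, e^1.2=3.3201, e^3.95=51.9354, e^2.99=19.8857
Sum = 90.4741
Softmax = [0.1695, 0.0367, 0.574, 0.2198]
p[3] = 19.8857/90.4741 = 0.2198

0.2198


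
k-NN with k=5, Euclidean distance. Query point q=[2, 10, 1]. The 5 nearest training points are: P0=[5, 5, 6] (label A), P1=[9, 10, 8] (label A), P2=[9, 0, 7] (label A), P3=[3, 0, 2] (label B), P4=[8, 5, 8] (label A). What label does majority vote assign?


d(q,P0) = 7.6811  (label A)
d(q,P1) = 9.8995  (label A)
d(q,P2) = 13.6015  (label A)
d(q,P3) = 10.0995  (label B)
d(q,P4) = 10.4881  (label A)
Votes: A=4, B=1
Majority → A

A


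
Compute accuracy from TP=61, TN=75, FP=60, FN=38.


Accuracy = (TP+TN)/(TP+TN+FP+FN)
= (61+75)/(234)
= 136/234 = 58.12%

58.12%


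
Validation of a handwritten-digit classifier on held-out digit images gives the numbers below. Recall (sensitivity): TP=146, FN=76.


Recall = TP/(TP+FN)
= 146/(146+76)
= 146/222 = 65.77%

65.77%


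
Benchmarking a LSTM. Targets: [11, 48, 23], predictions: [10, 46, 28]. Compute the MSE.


Squared errors: (11-10)²=1, (48-46)²=4, (23-28)²=25
Sum = 30
MSE = 30/3 = 10

10


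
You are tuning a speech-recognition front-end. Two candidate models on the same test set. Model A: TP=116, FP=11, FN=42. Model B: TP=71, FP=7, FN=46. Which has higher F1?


Model A: P=116/127=0.9134, R=116/158=0.7342, F1=2PR/(P+R)=2TP/(2TP+FP+FN)=232/285=0.814
Model B: P=71/78=0.9103, R=71/117=0.6068, F1=2PR/(P+R)=2TP/(2TP+FP+FN)=142/195=0.7282
0.814 > 0.7282 → Model A

Model A


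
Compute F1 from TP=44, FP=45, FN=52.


Precision = 44/89 = 0.4944
Recall = 44/96 = 0.4583
F1 = 2·P·R/(P+R) = 2·TP/(2·TP+FP+FN) = 88/(88+45+52) = 88/185 = 0.4757

0.4757


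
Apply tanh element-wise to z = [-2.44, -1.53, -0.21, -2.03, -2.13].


tanh(-2.44) = -0.9849
tanh(-1.53) = -0.9104
tanh(-0.21) = -0.207
tanh(-2.03) = -0.9661
tanh(-2.13) = -0.9721
result = [-0.9849, -0.9104, -0.207, -0.9661, -0.9721]

[-0.9849, -0.9104, -0.207, -0.9661, -0.9721]


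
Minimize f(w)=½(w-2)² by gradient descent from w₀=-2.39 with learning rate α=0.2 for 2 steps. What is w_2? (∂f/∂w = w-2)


step 1: grad = -2.39-2 = -4.39; w = -2.39 - 0.2·(-4.39) = -1.512
step 2: grad = -1.512-2 = -3.512; w = -1.512 - 0.2·(-3.512) = -0.8096

-0.8096


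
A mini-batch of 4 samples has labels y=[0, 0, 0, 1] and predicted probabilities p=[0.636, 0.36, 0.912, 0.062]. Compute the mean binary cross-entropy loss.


L[0] = -ln(1-0.636) = -ln(0.364) = 1.0106
L[1] = -ln(1-0.36) = -ln(0.64) = 0.4463
L[2] = -ln(1-0.912) = -ln(0.088) = 2.4304
L[3] = -ln(0.062) = 2.7806
mean = (1.0106 + 0.4463 + 2.4304 + 2.7806)/4 = 1.667

1.667


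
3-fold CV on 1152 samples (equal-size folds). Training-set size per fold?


Fold size = 1152/3 = 384
Training per fold = 1152 - 384 = 768

768


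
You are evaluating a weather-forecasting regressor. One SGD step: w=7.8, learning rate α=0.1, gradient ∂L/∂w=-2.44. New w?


w_new = w - α·∇
= 7.8 - 0.1·-2.44
= 7.8 + 0.244
= 8.044

8.044


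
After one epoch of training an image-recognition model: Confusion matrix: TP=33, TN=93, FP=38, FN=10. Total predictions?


Total = TP + TN + FP + FN
= 33 + 93 + 38 + 10
= 174
(Predicted positive: 71, predicted negative: 103)

174


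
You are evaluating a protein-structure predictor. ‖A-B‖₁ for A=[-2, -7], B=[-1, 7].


d = |-2+ 1| + |-7-7|
  = 1 + 14
  = 15

15


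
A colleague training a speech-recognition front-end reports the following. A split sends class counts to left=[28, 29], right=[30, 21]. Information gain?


Parent = [58, 50], H_parent = 0.996
H_left = 0.9998 (n=57), H_right = 0.9774 (n=51)
H_children = (57/108)·0.9998 + (51/108)·0.9774 = 0.9892
IG = 0.996 - 0.9892 = 0.0068

0.0068


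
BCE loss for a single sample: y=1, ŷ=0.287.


BCE = -[y·ln(p) + (1-y)·ln(1-p)]
= -1·ln(0.287) - 0
= -ln(0.287) = 1.2483

1.2483


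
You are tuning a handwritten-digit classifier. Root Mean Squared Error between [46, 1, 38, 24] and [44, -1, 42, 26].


MSE = 28/4 = 7
RMSE = √(28/4) = 2.6458

2.6458


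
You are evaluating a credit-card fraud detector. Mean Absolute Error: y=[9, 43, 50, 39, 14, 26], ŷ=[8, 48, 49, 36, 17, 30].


Absolute errors: |9-8|=1, |43-48|=5, |50-49|=1, |39-36|=3, |14-17|=3, |26-30|=4
Sum = 17
MAE = 17/6 = 17/6

17/6


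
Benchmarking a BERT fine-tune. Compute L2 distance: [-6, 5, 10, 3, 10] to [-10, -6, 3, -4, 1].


d = √((-6+ 10)² + (5+ 6)² + (10-3)² + (3+ 4)² + (10-1)²)
  = √(16 + 121 + 49 + 49 + 81)
  = √316 = 17.7764

17.7764


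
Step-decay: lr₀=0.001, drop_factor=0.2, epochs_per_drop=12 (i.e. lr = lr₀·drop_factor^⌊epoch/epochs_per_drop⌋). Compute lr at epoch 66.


n_drops = ⌊66/12⌋ = 5
lr = 0.001·0.2^5 = 0.001·0.00032 = 0.00000032

0.00000032


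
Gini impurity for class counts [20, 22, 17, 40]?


Probabilities: [20/99, 22/99, 17/99, 40/99] ≈ [0.202, 0.2222, 0.1717, 0.404]
Σpᵢ² = (400 + 484 + 289 + 1600)/99² = 2773/9801
Gini = 1 - Σpᵢ² = 1 - 2773/9801 = 0.7171

0.7171


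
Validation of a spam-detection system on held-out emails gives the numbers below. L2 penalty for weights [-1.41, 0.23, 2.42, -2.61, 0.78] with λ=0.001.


‖w‖₂² = (-1.41)² + (0.23)² + (2.42)² + (-2.61)² + (0.78)²
     = 1.9881 + 0.0529 + 5.8564 + 6.8121 + 0.6084
     = 15.3179
λ·‖w‖₂² = 0.001·15.3179 = 0.015318

0.015318


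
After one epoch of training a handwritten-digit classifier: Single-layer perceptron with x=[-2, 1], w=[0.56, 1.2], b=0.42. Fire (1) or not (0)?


z = (-2)·(0.56) + (1)·(1.2) + 0.42
  = 0.5
step(z) = 1 (z≥0)

1


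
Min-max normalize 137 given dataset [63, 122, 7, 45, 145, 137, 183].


min=7, max=183
(137-7)/(183-7) = 130/176 = 0.7386

0.7386


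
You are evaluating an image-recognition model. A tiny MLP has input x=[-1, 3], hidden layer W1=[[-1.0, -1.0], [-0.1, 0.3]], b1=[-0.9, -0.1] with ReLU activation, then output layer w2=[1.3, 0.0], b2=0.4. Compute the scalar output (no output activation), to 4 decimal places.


z1[0] = (-1.0)·(-1) + (-1.0)·(3) - 0.9 = -2.9
z1[1] = (-0.1)·(-1) + (0.3)·(3) - 0.1 = 0.9
h = ReLU(z1) = [0.0, 0.9]
output = (1.3)·(0.0) + (0.0)·(0.9) + 0.4 = 0.4

0.4


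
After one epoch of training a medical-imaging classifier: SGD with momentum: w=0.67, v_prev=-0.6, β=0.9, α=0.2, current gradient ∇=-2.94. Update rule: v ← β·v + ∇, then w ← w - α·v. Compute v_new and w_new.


v_new = 0.9·-0.6 - 2.94 = -0.54 - 2.94 = -3.48
w_new = 0.67 - 0.2·-3.48 = 0.67 + 0.696 = 1.366

v_new=-3.48, w_new=1.366


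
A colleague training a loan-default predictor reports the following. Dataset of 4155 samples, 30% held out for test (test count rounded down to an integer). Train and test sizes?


Test = ⌊4155·30/100⌋ = 1246
Train = 4155 - 1246 = 2909

Train: 2909, Test: 1246


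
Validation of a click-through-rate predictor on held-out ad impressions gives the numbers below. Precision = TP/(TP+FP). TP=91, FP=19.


Precision = TP/(TP+FP)
= 91/(91+19)
= 91/110 = 82.73%

82.73%


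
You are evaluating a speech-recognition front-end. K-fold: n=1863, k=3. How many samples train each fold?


Fold size = 1863/3 = 621
Training per fold = 1863 - 621 = 1242

1242


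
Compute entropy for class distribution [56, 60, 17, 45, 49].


Probabilities: [56/227, 60/227, 17/227, 45/227, 49/227] ≈ [0.2467, 0.2643, 0.0749, 0.1982, 0.2159]
H = -((56/227)·log₂(56/227) + (60/227)·log₂(60/227) + (17/227)·log₂(17/227) + (45/227)·log₂(45/227) + (49/227)·log₂(49/227))
  = 2.2258 bits

2.2258 bits


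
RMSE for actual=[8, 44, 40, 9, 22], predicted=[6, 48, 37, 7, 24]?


MSE = 37/5 = 7.4
RMSE = √(37/5) = 2.7203

2.7203


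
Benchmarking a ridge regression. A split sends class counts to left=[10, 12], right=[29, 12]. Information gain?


Parent = [39, 24], H_parent = 0.9587
H_left = 0.994 (n=22), H_right = 0.8722 (n=41)
H_children = (22/63)·0.994 + (41/63)·0.8722 = 0.9147
IG = 0.9587 - 0.9147 = 0.044

0.044


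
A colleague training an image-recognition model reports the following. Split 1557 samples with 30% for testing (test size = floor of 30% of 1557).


Test = ⌊1557·30/100⌋ = 467
Train = 1557 - 467 = 1090

Train: 1090, Test: 467


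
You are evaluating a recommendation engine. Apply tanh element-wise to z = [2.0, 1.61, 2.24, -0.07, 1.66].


tanh(2.0) = 0.964
tanh(1.61) = 0.9232
tanh(2.24) = 0.9776
tanh(-0.07) = -0.0699
tanh(1.66) = 0.9302
result = [0.964, 0.9232, 0.9776, -0.0699, 0.9302]

[0.964, 0.9232, 0.9776, -0.0699, 0.9302]


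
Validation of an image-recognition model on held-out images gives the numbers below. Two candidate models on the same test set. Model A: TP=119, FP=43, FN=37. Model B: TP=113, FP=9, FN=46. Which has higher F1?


Model A: P=119/162=0.7346, R=119/156=0.7628, F1=2PR/(P+R)=2TP/(2TP+FP+FN)=238/318=0.7484
Model B: P=113/122=0.9262, R=113/159=0.7107, F1=2PR/(P+R)=2TP/(2TP+FP+FN)=226/281=0.8043
0.7484 < 0.8043 → Model B

Model B


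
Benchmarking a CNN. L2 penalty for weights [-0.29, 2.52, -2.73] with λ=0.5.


‖w‖₂² = (-0.29)² + (2.52)² + (-2.73)²
     = 0.0841 + 6.3504 + 7.4529
     = 13.8874
λ·‖w‖₂² = 0.5·13.8874 = 6.9437

6.9437


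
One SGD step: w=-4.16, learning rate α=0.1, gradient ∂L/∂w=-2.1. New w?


w_new = w - α·∇
= -4.16 - 0.1·-2.1
= -4.16 + 0.21
= -3.95

-3.95


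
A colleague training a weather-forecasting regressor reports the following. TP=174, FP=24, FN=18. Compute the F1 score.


Precision = 174/198 = 0.8788
Recall = 174/192 = 0.9062
F1 = 2·P·R/(P+R) = 2·TP/(2·TP+FP+FN) = 348/(348+24+18) = 348/390 = 0.8923

0.8923


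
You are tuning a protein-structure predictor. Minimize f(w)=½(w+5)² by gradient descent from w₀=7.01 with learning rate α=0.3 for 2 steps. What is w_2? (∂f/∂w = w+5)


step 1: grad = 7.01+5 = 12.01; w = 7.01 - 0.3·(12.01) = 3.407
step 2: grad = 3.407+5 = 8.407; w = 3.407 - 0.3·(8.407) = 0.8849

0.8849


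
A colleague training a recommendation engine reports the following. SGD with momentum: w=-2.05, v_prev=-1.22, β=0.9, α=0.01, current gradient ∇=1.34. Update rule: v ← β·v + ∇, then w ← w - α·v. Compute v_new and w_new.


v_new = 0.9·-1.22 + 1.34 = -1.098 + 1.34 = 0.242
w_new = -2.05 - 0.01·0.242 = -2.05 - 0.00242 = -2.05242

v_new=0.242, w_new=-2.05242


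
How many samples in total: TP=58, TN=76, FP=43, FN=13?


Total = TP + TN + FP + FN
= 58 + 76 + 43 + 13
= 190
(Predicted positive: 101, predicted negative: 89)

190


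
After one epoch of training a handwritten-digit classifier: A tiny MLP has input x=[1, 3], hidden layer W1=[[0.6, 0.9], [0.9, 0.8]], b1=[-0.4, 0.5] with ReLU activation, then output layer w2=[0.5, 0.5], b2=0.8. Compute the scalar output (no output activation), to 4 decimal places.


z1[0] = (0.6)·(1) + (0.9)·(3) - 0.4 = 2.9
z1[1] = (0.9)·(1) + (0.8)·(3) + 0.5 = 3.8
h = ReLU(z1) = [2.9, 3.8]
output = (0.5)·(2.9) + (0.5)·(3.8) + 0.8 = 4.15

4.15


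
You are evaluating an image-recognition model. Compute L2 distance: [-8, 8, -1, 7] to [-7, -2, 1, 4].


d = √((-8+ 7)² + (8+ 2)² + (-1-1)² + (7-4)²)
  = √(1 + 100 + 4 + 9)
  = √114 = 10.6771

10.6771


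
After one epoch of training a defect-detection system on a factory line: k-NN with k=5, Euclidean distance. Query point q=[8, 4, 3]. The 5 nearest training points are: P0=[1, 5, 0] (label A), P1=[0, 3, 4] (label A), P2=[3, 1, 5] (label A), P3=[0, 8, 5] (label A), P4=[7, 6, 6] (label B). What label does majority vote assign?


d(q,P0) = 7.6811  (label A)
d(q,P1) = 8.124  (label A)
d(q,P2) = 6.1644  (label A)
d(q,P3) = 9.1652  (label A)
d(q,P4) = 3.7417  (label B)
Votes: A=4, B=1
Majority → A

A


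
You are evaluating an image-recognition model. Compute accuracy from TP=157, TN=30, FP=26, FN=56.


Accuracy = (TP+TN)/(TP+TN+FP+FN)
= (157+30)/(269)
= 187/269 = 69.52%

69.52%


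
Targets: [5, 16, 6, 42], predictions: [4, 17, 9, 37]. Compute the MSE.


Squared errors: (5-4)²=1, (16-17)²=1, (6-9)²=9, (42-37)²=25
Sum = 36
MSE = 36/4 = 9

9


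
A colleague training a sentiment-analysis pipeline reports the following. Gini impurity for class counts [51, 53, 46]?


Probabilities: [51/150, 53/150, 46/150] ≈ [0.34, 0.3533, 0.3067]
Σpᵢ² = (2601 + 2809 + 2116)/150² = 7526/22500
Gini = 1 - Σpᵢ² = 1 - 7526/22500 = 0.6655

0.6655


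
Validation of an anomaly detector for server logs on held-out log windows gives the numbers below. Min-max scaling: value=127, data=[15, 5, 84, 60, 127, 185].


min=5, max=185
(127-5)/(185-5) = 122/180 = 0.6778

0.6778


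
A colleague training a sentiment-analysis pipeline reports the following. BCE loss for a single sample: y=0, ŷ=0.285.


BCE = -[y·ln(p) + (1-y)·ln(1-p)]
= -0 - 1·ln(1-0.285)
= -ln(0.715) = 0.3355

0.3355


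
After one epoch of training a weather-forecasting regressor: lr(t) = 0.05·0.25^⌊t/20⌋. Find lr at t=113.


n_drops = ⌊113/20⌋ = 5
lr = 0.05·0.25^5 = 0.05·0.0009765625 = 0.000048828125

0.000048828125


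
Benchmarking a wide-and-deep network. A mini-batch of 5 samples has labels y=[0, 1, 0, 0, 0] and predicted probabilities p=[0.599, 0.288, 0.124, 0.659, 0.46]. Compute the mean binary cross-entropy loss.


L[0] = -ln(1-0.599) = -ln(0.401) = 0.9138
L[1] = -ln(0.288) = 1.2448
L[2] = -ln(1-0.124) = -ln(0.876) = 0.1324
L[3] = -ln(1-0.659) = -ln(0.341) = 1.0759
L[4] = -ln(1-0.46) = -ln(0.54) = 0.6162
mean = (0.9138 + 1.2448 + 0.1324 + 1.0759 + 0.6162)/5 = 0.7966

0.7966


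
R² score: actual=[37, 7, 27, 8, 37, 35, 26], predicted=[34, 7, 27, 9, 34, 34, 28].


ȳ = 25.2857
SS_res = Σ(y-ŷ)² = 24
SS_tot = Σ(y-ȳ)² = 1005.43
R² = 1 - SS_res/SS_tot = 1 - 0.0239 = 0.9761

0.9761


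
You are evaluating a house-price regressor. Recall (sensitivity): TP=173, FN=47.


Recall = TP/(TP+FN)
= 173/(173+47)
= 173/220 = 78.64%

78.64%


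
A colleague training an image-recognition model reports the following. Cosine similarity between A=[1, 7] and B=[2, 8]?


A·B = 1·2 + 7·8 = 58
‖A‖ = √50 = 7.0711, ‖B‖ = √68 = 8.2462
cos = 58/(√50·√68) = 58/√3400 = 0.9947

0.9947


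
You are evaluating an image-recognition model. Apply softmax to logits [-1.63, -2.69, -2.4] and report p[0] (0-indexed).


Exponentials: e^-1.63=0.1959, e^-2.69=0.0679, e^-2.4=0.0907
Sum = 0.3545
Softmax = [0.5526, 0.1915, 0.2559]
p[0] = 0.1959/0.3545 = 0.5526

0.5526


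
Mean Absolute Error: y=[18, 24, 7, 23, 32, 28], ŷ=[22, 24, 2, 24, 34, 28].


Absolute errors: |18-22|=4, |24-24|=0, |7-2|=5, |23-24|=1, |32-34|=2, |28-28|=0
Sum = 12
MAE = 12/6 = 2

2


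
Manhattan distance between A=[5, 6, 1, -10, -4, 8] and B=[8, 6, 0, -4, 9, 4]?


d = |5-8| + |6-6| + |1-0| + |-10+ 4| + |-4-9| + |8-4|
  = 3 + 0 + 1 + 6 + 13 + 4
  = 27

27


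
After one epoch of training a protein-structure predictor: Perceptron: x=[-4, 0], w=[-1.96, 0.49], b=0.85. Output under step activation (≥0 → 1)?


z = (-4)·(-1.96) + (0)·(0.49) + 0.85
  = 8.69
step(z) = 1 (z≥0)

1


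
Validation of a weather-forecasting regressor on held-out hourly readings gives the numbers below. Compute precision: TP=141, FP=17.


Precision = TP/(TP+FP)
= 141/(141+17)
= 141/158 = 89.24%

89.24%


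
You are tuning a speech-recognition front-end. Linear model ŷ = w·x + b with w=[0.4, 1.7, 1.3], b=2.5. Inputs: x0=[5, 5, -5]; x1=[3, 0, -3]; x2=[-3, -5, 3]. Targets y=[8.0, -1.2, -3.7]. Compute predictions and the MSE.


ŷ0 = (0.4)·(5) + (1.7)·(5) + (1.3)·(-5) + 2.5 = 6.5
ŷ1 = (0.4)·(3) + (1.7)·(0) + (1.3)·(-3) + 2.5 = -0.2
ŷ2 = (0.4)·(-3) + (1.7)·(-5) + (1.3)·(3) + 2.5 = -3.3
errors² = [2.25, 1.0, 0.16]
MSE = 3.4100/3 = 1.1367

1.1367
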